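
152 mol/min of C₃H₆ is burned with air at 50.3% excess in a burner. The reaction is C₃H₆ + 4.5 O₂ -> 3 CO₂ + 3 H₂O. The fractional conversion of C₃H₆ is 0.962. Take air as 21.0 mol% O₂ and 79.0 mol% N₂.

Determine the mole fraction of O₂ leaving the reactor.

0.0723

Stoichiometric O₂ = 4.5 × 152 = 684 mol/min; O₂ fed = 684 × 1.503 = 1028 mol/min.
N₂ fed = 1028 × 79/21 = 3867 mol/min.
Fuel reacted = 0.962 × 152 → ξ = 146.2 mol/min.
Outlet (n = n₀ + ν ξ):
  C₃H₆: 152 − 1(146.2) = 5.776
  O₂: 1028 − 4.5(146.2) = 370
  N₂: 3867 (inert)
  CO₂: 0 + 3(146.2) = 438.7
  H₂O: 0 + 3(146.2) = 438.7
Total out = 5121 mol/min; y_O₂ = 370 / 5121 = 0.07227.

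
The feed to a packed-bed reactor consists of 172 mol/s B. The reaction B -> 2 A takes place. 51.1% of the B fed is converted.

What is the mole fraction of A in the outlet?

B reacted = 0.511 × 172 = 87.89 mol/s; ν_B = −1, so ξ = 87.89/1 = 87.89 mol/s.
Outlet amounts (n = n₀ + ν ξ):
  B: 172 − 1(87.89) = 84.11
  A: 0 + 2(87.89) = 175.8
Total out = 259.9 mol/s; y_A = 175.8 / 259.9 = 0.6764.

0.676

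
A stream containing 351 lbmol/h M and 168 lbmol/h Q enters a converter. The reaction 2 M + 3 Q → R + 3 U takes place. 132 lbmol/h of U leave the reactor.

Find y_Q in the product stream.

0.0758

For U: n = n₀ + 3ξ → 132 = 0 + 3ξ, giving ξ = 44 lbmol/h.
Outlet amounts (n = n₀ + ν ξ):
  M: 351 − 2(44) = 263
  Q: 168 − 3(44) = 36
  R: 0 + 1(44) = 44
  U: 0 + 3(44) = 132
Total out = 475 lbmol/h; y_Q = 36 / 475 = 0.07579.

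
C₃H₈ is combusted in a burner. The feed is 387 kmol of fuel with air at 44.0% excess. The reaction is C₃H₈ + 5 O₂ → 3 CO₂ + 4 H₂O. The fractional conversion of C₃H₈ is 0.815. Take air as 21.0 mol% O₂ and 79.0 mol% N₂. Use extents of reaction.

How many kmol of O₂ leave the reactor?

1210 kmol

Stoichiometric O₂ = 5 × 387 = 1935 kmol; O₂ fed = 1935 × 1.440 = 2786 kmol.
N₂ fed = 2786 × 79/21 = 10480 kmol.
Fuel reacted = 0.815 × 387 → ξ = 315.4 kmol.
Outlet (n = n₀ + ν ξ):
  C₃H₈: 387 − 1(315.4) = 71.6
  O₂: 2786 − 5(315.4) = 1209
  N₂: 10480 (inert)
  CO₂: 0 + 3(315.4) = 946.2
  H₂O: 0 + 4(315.4) = 1262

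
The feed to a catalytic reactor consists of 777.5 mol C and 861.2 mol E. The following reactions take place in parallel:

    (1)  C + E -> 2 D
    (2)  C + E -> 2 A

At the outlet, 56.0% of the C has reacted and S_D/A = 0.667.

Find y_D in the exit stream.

Conversion of C: C consumed = 0.56 × 777.5 = 435.4 mol = 1ξ₁ + 1ξ₂.
Selectivity: 2ξ₁ / (2ξ₂) = 0.667 → ξ₁ = 0.667 ξ₂.
Substitute: (1·0.667 + 1) ξ₂ = 435.4 → ξ₂ = 261.2 mol, ξ₁ = 174.2 mol.
Outlet amounts (n = n₀ + Σ ν·ξ):
  C: 777.5 − 1(174.2) − 1(261.2) = 342.1
  E: 861.2 − 1(174.2) − 1(261.2) = 425.8
  D: 0 + 2(174.2) = 348.4
  A: 0 + 2(261.2) = 522.4
Total out = 1639 mol; y_D = 348.4 / 1639 = 0.2126.

0.213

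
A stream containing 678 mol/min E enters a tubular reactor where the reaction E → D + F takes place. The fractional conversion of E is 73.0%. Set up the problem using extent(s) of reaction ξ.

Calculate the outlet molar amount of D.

495 mol/min

E reacted = 0.73 × 678 = 494.9 mol/min; ν_E = −1, so ξ = 494.9/1 = 494.9 mol/min.
Outlet amounts (n = n₀ + ν ξ):
  E: 678 − 1(494.9) = 183.1
  D: 0 + 1(494.9) = 494.9
  F: 0 + 1(494.9) = 494.9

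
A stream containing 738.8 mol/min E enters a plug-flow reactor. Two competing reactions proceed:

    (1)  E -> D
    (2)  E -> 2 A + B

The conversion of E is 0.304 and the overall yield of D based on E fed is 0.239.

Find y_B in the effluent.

Yield of D: 1ξ₁ / 738.8 = 0.239 → ξ₁ = 176.6 mol/min.
Conversion of E: 1ξ₁ + 1ξ₂ = 0.304 × 738.8 = 224.6 → ξ₂ = 48.02 mol/min.
Outlet amounts (n = n₀ + Σ ν·ξ):
  E: 738.8 − 1(176.6) − 1(48.02) = 514.2
  D: 0 + 1(176.6) = 176.6
  A: 0 + 2(48.02) = 96.04
  B: 0 + 1(48.02) = 48.02
Total out = 834.8 mol/min; y_B = 48.02 / 834.8 = 0.05752.

0.0575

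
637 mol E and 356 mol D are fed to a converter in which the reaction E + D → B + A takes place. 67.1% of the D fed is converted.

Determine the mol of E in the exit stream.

398 mol

D reacted = 0.671 × 356 = 238.9 mol; ν_D = −1, so ξ = 238.9/1 = 238.9 mol.
Outlet amounts (n = n₀ + ν ξ):
  E: 637 − 1(238.9) = 398.1
  D: 356 − 1(238.9) = 117.1
  B: 0 + 1(238.9) = 238.9
  A: 0 + 1(238.9) = 238.9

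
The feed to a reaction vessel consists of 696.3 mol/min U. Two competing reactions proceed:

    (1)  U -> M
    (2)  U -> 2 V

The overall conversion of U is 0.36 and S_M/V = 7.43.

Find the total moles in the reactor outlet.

Conversion of U: U consumed = 0.36 × 696.3 = 250.7 mol/min = 1ξ₁ + 1ξ₂.
Selectivity: 1ξ₁ / (2ξ₂) = 7.43 → ξ₁ = 14.86 ξ₂.
Substitute: (1·14.86 + 1) ξ₂ = 250.7 → ξ₂ = 15.81 mol/min, ξ₁ = 234.9 mol/min.
Outlet amounts (n = n₀ + Σ ν·ξ):
  U: 696.3 − 1(234.9) − 1(15.81) = 445.6
  M: 0 + 1(234.9) = 234.9
  V: 0 + 2(15.81) = 31.61
Total out = 445.6 + 234.9 + 31.61 = 712.1 mol/min.

712 mol/min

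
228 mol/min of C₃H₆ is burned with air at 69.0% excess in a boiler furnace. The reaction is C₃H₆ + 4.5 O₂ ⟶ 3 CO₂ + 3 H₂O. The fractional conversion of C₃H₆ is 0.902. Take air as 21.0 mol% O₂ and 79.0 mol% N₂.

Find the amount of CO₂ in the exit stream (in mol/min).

Stoichiometric O₂ = 4.5 × 228 = 1026 mol/min; O₂ fed = 1026 × 1.690 = 1734 mol/min.
N₂ fed = 1734 × 79/21 = 6523 mol/min.
Fuel reacted = 0.902 × 228 → ξ = 205.7 mol/min.
Outlet (n = n₀ + ν ξ):
  C₃H₆: 228 − 1(205.7) = 22.34
  O₂: 1734 − 4.5(205.7) = 808.5
  N₂: 6523 (inert)
  CO₂: 0 + 3(205.7) = 617
  H₂O: 0 + 3(205.7) = 617

617 mol/min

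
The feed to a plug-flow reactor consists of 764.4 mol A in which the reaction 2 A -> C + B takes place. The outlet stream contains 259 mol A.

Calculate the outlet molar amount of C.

253 mol

For A: n = n₀ − 2ξ → 259 = 764.4 − 2ξ, giving ξ = 252.7 mol.
Outlet amounts (n = n₀ + ν ξ):
  A: 764.4 − 2(252.7) = 259
  C: 0 + 1(252.7) = 252.7
  B: 0 + 1(252.7) = 252.7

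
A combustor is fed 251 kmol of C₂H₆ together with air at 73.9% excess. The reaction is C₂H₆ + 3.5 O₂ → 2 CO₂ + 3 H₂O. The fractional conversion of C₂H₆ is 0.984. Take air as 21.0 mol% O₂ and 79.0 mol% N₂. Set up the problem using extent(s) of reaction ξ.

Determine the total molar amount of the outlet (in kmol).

Stoichiometric O₂ = 3.5 × 251 = 878.5 kmol; O₂ fed = 878.5 × 1.739 = 1528 kmol.
N₂ fed = 1528 × 79/21 = 5747 kmol.
Fuel reacted = 0.984 × 251 → ξ = 247 kmol.
Outlet (n = n₀ + ν ξ):
  C₂H₆: 251 − 1(247) = 4.016
  O₂: 1528 − 3.5(247) = 663.3
  N₂: 5747 (inert)
  CO₂: 0 + 2(247) = 494
  H₂O: 0 + 3(247) = 741
Total out = 4.016 + 663.3 + 5747 + 494 + 741 = 7649 kmol.

7650 kmol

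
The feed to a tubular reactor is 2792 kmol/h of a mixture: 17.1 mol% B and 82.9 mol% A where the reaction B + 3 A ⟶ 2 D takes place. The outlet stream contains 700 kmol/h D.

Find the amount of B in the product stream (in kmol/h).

127 kmol/h

For D: n = n₀ + 2ξ → 700 = 0 + 2ξ, giving ξ = 350 kmol/h.
Outlet amounts (n = n₀ + ν ξ):
  B: 477.4 − 1(350) = 127.4
  A: 2315 − 3(350) = 1265
  D: 0 + 2(350) = 700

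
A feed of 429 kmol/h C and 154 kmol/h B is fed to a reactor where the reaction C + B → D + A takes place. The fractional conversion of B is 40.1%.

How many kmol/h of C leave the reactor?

367 kmol/h

B reacted = 0.401 × 154 = 61.75 kmol/h; ν_B = −1, so ξ = 61.75/1 = 61.75 kmol/h.
Outlet amounts (n = n₀ + ν ξ):
  C: 429 − 1(61.75) = 367.2
  B: 154 − 1(61.75) = 92.25
  D: 0 + 1(61.75) = 61.75
  A: 0 + 1(61.75) = 61.75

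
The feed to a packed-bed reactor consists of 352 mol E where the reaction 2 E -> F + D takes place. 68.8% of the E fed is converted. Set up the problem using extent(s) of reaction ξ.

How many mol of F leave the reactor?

121 mol

E reacted = 0.688 × 352 = 242.2 mol; ν_E = −2, so ξ = 242.2/2 = 121.1 mol.
Outlet amounts (n = n₀ + ν ξ):
  E: 352 − 2(121.1) = 109.8
  F: 0 + 1(121.1) = 121.1
  D: 0 + 1(121.1) = 121.1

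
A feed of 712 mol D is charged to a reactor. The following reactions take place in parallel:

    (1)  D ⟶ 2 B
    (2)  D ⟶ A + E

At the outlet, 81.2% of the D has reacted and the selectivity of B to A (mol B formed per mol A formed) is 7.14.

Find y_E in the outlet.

0.0981

Conversion of D: D consumed = 0.812 × 712 = 578.1 mol = 1ξ₁ + 1ξ₂.
Selectivity: 2ξ₁ / (1ξ₂) = 7.14 → ξ₁ = 3.57 ξ₂.
Substitute: (1·3.57 + 1) ξ₂ = 578.1 → ξ₂ = 126.5 mol, ξ₁ = 451.6 mol.
Outlet amounts (n = n₀ + Σ ν·ξ):
  D: 712 − 1(451.6) − 1(126.5) = 133.9
  B: 0 + 2(451.6) = 903.3
  A: 0 + 1(126.5) = 126.5
  E: 0 + 1(126.5) = 126.5
Total out = 1290 mol; y_E = 126.5 / 1290 = 0.09806.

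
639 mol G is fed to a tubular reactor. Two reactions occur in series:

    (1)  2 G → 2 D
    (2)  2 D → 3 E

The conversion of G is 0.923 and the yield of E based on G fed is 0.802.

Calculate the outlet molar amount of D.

248 mol

Conversion of G: G consumed = 2ξ₁ = 0.923 × 639 → ξ₁ = 294.9 mol.
Yield of E: 3ξ₂ / 639 = 0.802 → ξ₂ = 170.8 mol.
Outlet amounts (n = n₀ + Σ ν·ξ):
  G: 639 − 2(294.9) = 49.2
  D: 0 + 2(294.9) − 2(170.8) = 248.1
  E: 0 + 3(170.8) = 512.5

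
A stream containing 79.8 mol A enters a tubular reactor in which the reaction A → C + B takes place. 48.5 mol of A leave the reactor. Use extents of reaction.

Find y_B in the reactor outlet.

0.282

For A: n = n₀ − 1ξ → 48.5 = 79.8 − 1ξ, giving ξ = 31.3 mol.
Outlet amounts (n = n₀ + ν ξ):
  A: 79.8 − 1(31.3) = 48.5
  C: 0 + 1(31.3) = 31.3
  B: 0 + 1(31.3) = 31.3
Total out = 111.1 mol; y_B = 31.3 / 111.1 = 0.2817.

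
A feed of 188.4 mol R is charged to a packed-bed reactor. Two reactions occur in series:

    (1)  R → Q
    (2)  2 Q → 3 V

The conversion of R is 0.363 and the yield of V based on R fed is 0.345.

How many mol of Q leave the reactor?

25.1 mol

Conversion of R: R consumed = 1ξ₁ = 0.363 × 188.4 → ξ₁ = 68.39 mol.
Yield of V: 3ξ₂ / 188.4 = 0.345 → ξ₂ = 21.67 mol.
Outlet amounts (n = n₀ + Σ ν·ξ):
  R: 188.4 − 1(68.39) = 120
  Q: 0 + 1(68.39) − 2(21.67) = 25.06
  V: 0 + 3(21.67) = 65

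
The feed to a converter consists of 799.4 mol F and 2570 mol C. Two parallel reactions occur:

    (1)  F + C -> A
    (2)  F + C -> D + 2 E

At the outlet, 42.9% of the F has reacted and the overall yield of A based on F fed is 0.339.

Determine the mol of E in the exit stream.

144 mol

Yield of A: 1ξ₁ / 799.4 = 0.339 → ξ₁ = 271 mol.
Conversion of F: 1ξ₁ + 1ξ₂ = 0.429 × 799.4 = 342.9 → ξ₂ = 71.95 mol.
Outlet amounts (n = n₀ + Σ ν·ξ):
  F: 799.4 − 1(271) − 1(71.95) = 456.5
  C: 2570 − 1(271) − 1(71.95) = 2227
  A: 0 + 1(271) = 271
  D: 0 + 1(71.95) = 71.95
  E: 0 + 2(71.95) = 143.9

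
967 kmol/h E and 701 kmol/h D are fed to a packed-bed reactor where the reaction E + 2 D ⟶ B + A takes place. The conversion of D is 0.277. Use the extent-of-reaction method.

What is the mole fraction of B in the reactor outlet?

D reacted = 0.277 × 701 = 194.2 kmol/h; ν_D = −2, so ξ = 194.2/2 = 97.09 kmol/h.
Outlet amounts (n = n₀ + ν ξ):
  E: 967 − 1(97.09) = 869.9
  D: 701 − 2(97.09) = 506.8
  B: 0 + 1(97.09) = 97.09
  A: 0 + 1(97.09) = 97.09
Total out = 1571 kmol/h; y_B = 97.09 / 1571 = 0.0618.

0.0618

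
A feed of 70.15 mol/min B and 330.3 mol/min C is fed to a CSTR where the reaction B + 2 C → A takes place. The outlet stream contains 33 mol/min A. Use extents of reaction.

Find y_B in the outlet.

For A: n = n₀ + 1ξ → 33 = 0 + 1ξ, giving ξ = 33 mol/min.
Outlet amounts (n = n₀ + ν ξ):
  B: 70.15 − 1(33) = 37.15
  C: 330.3 − 2(33) = 264.3
  A: 0 + 1(33) = 33
Total out = 334.5 mol/min; y_B = 37.15 / 334.5 = 0.1111.

0.111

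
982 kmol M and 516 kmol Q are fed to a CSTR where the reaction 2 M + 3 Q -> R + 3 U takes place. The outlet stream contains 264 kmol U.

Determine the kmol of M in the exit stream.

For U: n = n₀ + 3ξ → 264 = 0 + 3ξ, giving ξ = 88 kmol.
Outlet amounts (n = n₀ + ν ξ):
  M: 982 − 2(88) = 806
  Q: 516 − 3(88) = 252
  R: 0 + 1(88) = 88
  U: 0 + 3(88) = 264

806 kmol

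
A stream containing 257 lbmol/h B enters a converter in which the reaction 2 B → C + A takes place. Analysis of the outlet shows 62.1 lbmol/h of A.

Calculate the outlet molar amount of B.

For A: n = n₀ + 1ξ → 62.1 = 0 + 1ξ, giving ξ = 62.1 lbmol/h.
Outlet amounts (n = n₀ + ν ξ):
  B: 257 − 2(62.1) = 132.8
  C: 0 + 1(62.1) = 62.1
  A: 0 + 1(62.1) = 62.1

133 lbmol/h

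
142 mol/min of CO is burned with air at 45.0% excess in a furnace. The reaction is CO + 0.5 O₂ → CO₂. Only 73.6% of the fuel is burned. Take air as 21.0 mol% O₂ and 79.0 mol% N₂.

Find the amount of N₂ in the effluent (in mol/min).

Stoichiometric O₂ = 0.5 × 142 = 71 mol/min; O₂ fed = 71 × 1.450 = 103 mol/min.
N₂ fed = 103 × 79/21 = 387.3 mol/min.
Fuel reacted = 0.736 × 142 → ξ = 104.5 mol/min.
Outlet (n = n₀ + ν ξ):
  CO: 142 − 1(104.5) = 37.49
  O₂: 103 − 0.5(104.5) = 50.69
  N₂: 387.3 (inert)
  CO₂: 0 + 1(104.5) = 104.5

387 mol/min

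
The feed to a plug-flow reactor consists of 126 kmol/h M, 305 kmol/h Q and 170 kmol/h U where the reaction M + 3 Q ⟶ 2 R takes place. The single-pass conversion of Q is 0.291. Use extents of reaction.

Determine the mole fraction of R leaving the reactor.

0.109

Q reacted = 0.291 × 305 = 88.75 kmol/h; ν_Q = −3, so ξ = 88.75/3 = 29.58 kmol/h.
Outlet amounts (n = n₀ + ν ξ):
  M: 126 − 1(29.58) = 96.42
  Q: 305 − 3(29.58) = 216.2
  R: 0 + 2(29.58) = 59.17
  U: 170 (inert)
Total out = 541.8 kmol/h; y_R = 59.17 / 541.8 = 0.1092.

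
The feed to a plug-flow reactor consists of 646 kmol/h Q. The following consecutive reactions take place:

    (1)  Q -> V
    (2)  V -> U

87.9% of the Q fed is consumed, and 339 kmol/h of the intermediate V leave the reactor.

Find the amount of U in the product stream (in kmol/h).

Conversion of Q: Q consumed = 1ξ₁ = 0.879 × 646 → ξ₁ = 567.8 kmol/h.
V balance: n_V = 0 + 1ξ₁ − 1ξ₂ = 339 → ξ₂ = (1·567.8 − 339)/1 = 228.8 kmol/h.
Outlet amounts (n = n₀ + Σ ν·ξ):
  Q: 646 − 1(567.8) = 78.17
  V: 0 + 1(567.8) − 1(228.8) = 339
  U: 0 + 1(228.8) = 228.8

229 kmol/h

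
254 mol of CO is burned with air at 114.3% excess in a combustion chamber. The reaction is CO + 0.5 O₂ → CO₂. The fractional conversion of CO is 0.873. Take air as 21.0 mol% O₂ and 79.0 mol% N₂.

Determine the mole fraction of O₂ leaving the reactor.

Stoichiometric O₂ = 0.5 × 254 = 127 mol; O₂ fed = 127 × 2.143 = 272.2 mol.
N₂ fed = 272.2 × 79/21 = 1024 mol.
Fuel reacted = 0.873 × 254 → ξ = 221.7 mol.
Outlet (n = n₀ + ν ξ):
  CO: 254 − 1(221.7) = 32.26
  O₂: 272.2 − 0.5(221.7) = 161.3
  N₂: 1024 (inert)
  CO₂: 0 + 1(221.7) = 221.7
Total out = 1439 mol; y_O₂ = 161.3 / 1439 = 0.1121.

0.112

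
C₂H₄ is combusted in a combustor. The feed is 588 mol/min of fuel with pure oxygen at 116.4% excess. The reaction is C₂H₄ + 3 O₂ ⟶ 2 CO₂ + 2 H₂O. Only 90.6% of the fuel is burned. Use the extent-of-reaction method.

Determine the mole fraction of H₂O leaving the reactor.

Stoichiometric O₂ = 3 × 588 = 1764 mol/min; O₂ fed = 1764 × 2.164 = 3817 mol/min.
Fuel reacted = 0.906 × 588 → ξ = 532.7 mol/min.
Outlet (n = n₀ + ν ξ):
  C₂H₄: 588 − 1(532.7) = 55.27
  O₂: 3817 − 3(532.7) = 2219
  CO₂: 0 + 2(532.7) = 1065
  H₂O: 0 + 2(532.7) = 1065
Total out = 4405 mol/min; y_H₂O = 1065 / 4405 = 0.2419.

0.242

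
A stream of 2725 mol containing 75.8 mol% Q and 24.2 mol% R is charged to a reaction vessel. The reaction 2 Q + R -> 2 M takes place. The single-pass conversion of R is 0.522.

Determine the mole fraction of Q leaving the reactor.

0.578

R reacted = 0.522 × 659.5 = 344.2 mol; ν_R = −1, so ξ = 344.2/1 = 344.2 mol.
Outlet amounts (n = n₀ + ν ξ):
  Q: 2066 − 2(344.2) = 1377
  R: 659.5 − 1(344.2) = 315.2
  M: 0 + 2(344.2) = 688.5
Total out = 2381 mol; y_Q = 1377 / 2381 = 0.5784.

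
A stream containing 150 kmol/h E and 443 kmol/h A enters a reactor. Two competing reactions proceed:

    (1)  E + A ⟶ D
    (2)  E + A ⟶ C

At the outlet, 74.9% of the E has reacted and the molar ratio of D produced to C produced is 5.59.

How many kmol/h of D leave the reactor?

95.3 kmol/h

Conversion of E: E consumed = 0.749 × 150 = 112.3 kmol/h = 1ξ₁ + 1ξ₂.
Selectivity: 1ξ₁ / (1ξ₂) = 5.59 → ξ₁ = 5.59 ξ₂.
Substitute: (1·5.59 + 1) ξ₂ = 112.3 → ξ₂ = 17.05 kmol/h, ξ₁ = 95.3 kmol/h.
Outlet amounts (n = n₀ + Σ ν·ξ):
  E: 150 − 1(95.3) − 1(17.05) = 37.65
  A: 443 − 1(95.3) − 1(17.05) = 330.6
  D: 0 + 1(95.3) = 95.3
  C: 0 + 1(17.05) = 17.05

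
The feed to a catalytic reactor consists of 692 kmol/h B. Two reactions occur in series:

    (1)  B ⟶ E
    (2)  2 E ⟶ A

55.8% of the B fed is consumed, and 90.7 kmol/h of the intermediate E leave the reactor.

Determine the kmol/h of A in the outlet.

148 kmol/h

Conversion of B: B consumed = 1ξ₁ = 0.558 × 692 → ξ₁ = 386.1 kmol/h.
E balance: n_E = 0 + 1ξ₁ − 2ξ₂ = 90.7 → ξ₂ = (1·386.1 − 90.7)/2 = 147.7 kmol/h.
Outlet amounts (n = n₀ + Σ ν·ξ):
  B: 692 − 1(386.1) = 305.9
  E: 0 + 1(386.1) − 2(147.7) = 90.7
  A: 0 + 1(147.7) = 147.7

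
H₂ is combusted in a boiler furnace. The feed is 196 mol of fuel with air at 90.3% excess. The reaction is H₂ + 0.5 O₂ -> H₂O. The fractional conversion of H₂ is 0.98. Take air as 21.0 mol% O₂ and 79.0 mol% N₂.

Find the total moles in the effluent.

988 mol

Stoichiometric O₂ = 0.5 × 196 = 98 mol; O₂ fed = 98 × 1.903 = 186.5 mol.
N₂ fed = 186.5 × 79/21 = 701.6 mol.
Fuel reacted = 0.98 × 196 → ξ = 192.1 mol.
Outlet (n = n₀ + ν ξ):
  H₂: 196 − 1(192.1) = 3.92
  O₂: 186.5 − 0.5(192.1) = 90.45
  N₂: 701.6 (inert)
  H₂O: 0 + 1(192.1) = 192.1
Total out = 3.92 + 90.45 + 701.6 + 192.1 = 988 mol.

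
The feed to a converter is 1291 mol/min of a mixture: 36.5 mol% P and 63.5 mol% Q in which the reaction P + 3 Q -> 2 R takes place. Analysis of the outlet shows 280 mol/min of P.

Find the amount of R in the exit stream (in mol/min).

For P: n = n₀ − 1ξ → 280 = 471.2 − 1ξ, giving ξ = 191.2 mol/min.
Outlet amounts (n = n₀ + ν ξ):
  P: 471.2 − 1(191.2) = 280
  Q: 819.8 − 3(191.2) = 246.1
  R: 0 + 2(191.2) = 382.4

382 mol/min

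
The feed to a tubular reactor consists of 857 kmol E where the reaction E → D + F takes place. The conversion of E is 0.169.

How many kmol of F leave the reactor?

145 kmol

E reacted = 0.169 × 857 = 144.8 kmol; ν_E = −1, so ξ = 144.8/1 = 144.8 kmol.
Outlet amounts (n = n₀ + ν ξ):
  E: 857 − 1(144.8) = 712.2
  D: 0 + 1(144.8) = 144.8
  F: 0 + 1(144.8) = 144.8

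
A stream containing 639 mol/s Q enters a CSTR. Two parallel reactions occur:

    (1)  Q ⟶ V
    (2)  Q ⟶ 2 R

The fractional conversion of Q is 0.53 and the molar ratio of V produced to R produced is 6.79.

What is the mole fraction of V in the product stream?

Conversion of Q: Q consumed = 0.53 × 639 = 338.7 mol/s = 1ξ₁ + 1ξ₂.
Selectivity: 1ξ₁ / (2ξ₂) = 6.79 → ξ₁ = 13.58 ξ₂.
Substitute: (1·13.58 + 1) ξ₂ = 338.7 → ξ₂ = 23.23 mol/s, ξ₁ = 315.4 mol/s.
Outlet amounts (n = n₀ + Σ ν·ξ):
  Q: 639 − 1(315.4) − 1(23.23) = 300.3
  V: 0 + 1(315.4) = 315.4
  R: 0 + 2(23.23) = 46.46
Total out = 662.2 mol/s; y_V = 315.4 / 662.2 = 0.4763.

0.476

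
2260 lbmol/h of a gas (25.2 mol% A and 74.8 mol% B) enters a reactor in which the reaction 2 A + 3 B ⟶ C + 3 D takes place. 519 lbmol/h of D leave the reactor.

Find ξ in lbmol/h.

ξ = 173 lbmol/h

For D: n = n₀ + 3ξ → 519 = 0 + 3ξ, giving ξ = 173 lbmol/h.
Outlet amounts (n = n₀ + ν ξ):
  A: 569.5 − 2(173) = 223.5
  B: 1690 − 3(173) = 1171
  C: 0 + 1(173) = 173
  D: 0 + 3(173) = 519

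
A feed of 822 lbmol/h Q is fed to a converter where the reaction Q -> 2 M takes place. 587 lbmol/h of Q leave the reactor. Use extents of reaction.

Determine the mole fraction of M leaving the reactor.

0.445

For Q: n = n₀ − 1ξ → 587 = 822 − 1ξ, giving ξ = 235 lbmol/h.
Outlet amounts (n = n₀ + ν ξ):
  Q: 822 − 1(235) = 587
  M: 0 + 2(235) = 470
Total out = 1057 lbmol/h; y_M = 470 / 1057 = 0.4447.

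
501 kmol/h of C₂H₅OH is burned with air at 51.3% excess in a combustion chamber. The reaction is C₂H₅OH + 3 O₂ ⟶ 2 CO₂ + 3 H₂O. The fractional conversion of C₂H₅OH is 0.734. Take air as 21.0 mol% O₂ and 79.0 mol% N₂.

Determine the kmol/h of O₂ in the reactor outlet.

Stoichiometric O₂ = 3 × 501 = 1503 kmol/h; O₂ fed = 1503 × 1.513 = 2274 kmol/h.
N₂ fed = 2274 × 79/21 = 8555 kmol/h.
Fuel reacted = 0.734 × 501 → ξ = 367.7 kmol/h.
Outlet (n = n₀ + ν ξ):
  C₂H₅OH: 501 − 1(367.7) = 133.3
  O₂: 2274 − 3(367.7) = 1171
  N₂: 8555 (inert)
  CO₂: 0 + 2(367.7) = 735.5
  H₂O: 0 + 3(367.7) = 1103

1170 kmol/h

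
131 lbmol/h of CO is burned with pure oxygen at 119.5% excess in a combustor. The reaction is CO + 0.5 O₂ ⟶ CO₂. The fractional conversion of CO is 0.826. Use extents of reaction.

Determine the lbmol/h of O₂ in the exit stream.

89.7 lbmol/h

Stoichiometric O₂ = 0.5 × 131 = 65.5 lbmol/h; O₂ fed = 65.5 × 2.195 = 143.8 lbmol/h.
Fuel reacted = 0.826 × 131 → ξ = 108.2 lbmol/h.
Outlet (n = n₀ + ν ξ):
  CO: 131 − 1(108.2) = 22.79
  O₂: 143.8 − 0.5(108.2) = 89.67
  CO₂: 0 + 1(108.2) = 108.2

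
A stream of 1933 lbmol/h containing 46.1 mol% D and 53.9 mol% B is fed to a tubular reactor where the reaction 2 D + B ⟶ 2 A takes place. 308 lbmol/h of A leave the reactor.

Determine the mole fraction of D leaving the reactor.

0.328

For A: n = n₀ + 2ξ → 308 = 0 + 2ξ, giving ξ = 154 lbmol/h.
Outlet amounts (n = n₀ + ν ξ):
  D: 891.1 − 2(154) = 583.1
  B: 1042 − 1(154) = 887.9
  A: 0 + 2(154) = 308
Total out = 1779 lbmol/h; y_D = 583.1 / 1779 = 0.3278.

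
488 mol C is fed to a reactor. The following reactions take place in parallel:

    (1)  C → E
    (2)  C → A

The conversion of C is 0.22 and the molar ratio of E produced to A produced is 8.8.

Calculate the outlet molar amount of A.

Conversion of C: C consumed = 0.22 × 488 = 107.4 mol = 1ξ₁ + 1ξ₂.
Selectivity: 1ξ₁ / (1ξ₂) = 8.8 → ξ₁ = 8.8 ξ₂.
Substitute: (1·8.8 + 1) ξ₂ = 107.4 → ξ₂ = 10.96 mol, ξ₁ = 96.4 mol.
Outlet amounts (n = n₀ + Σ ν·ξ):
  C: 488 − 1(96.4) − 1(10.96) = 380.6
  E: 0 + 1(96.4) = 96.4
  A: 0 + 1(10.96) = 10.96

11 mol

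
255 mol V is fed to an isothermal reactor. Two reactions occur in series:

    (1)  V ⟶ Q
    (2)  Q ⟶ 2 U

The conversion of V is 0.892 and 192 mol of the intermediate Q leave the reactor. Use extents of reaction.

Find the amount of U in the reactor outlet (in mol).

70.9 mol

Conversion of V: V consumed = 1ξ₁ = 0.892 × 255 → ξ₁ = 227.5 mol.
Q balance: n_Q = 0 + 1ξ₁ − 1ξ₂ = 192 → ξ₂ = (1·227.5 − 192)/1 = 35.46 mol.
Outlet amounts (n = n₀ + Σ ν·ξ):
  V: 255 − 1(227.5) = 27.54
  Q: 0 + 1(227.5) − 1(35.46) = 192
  U: 0 + 2(35.46) = 70.92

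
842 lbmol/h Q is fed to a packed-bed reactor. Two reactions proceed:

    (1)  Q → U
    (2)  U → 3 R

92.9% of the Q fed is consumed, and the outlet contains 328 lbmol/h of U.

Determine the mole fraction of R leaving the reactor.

0.778

Conversion of Q: Q consumed = 1ξ₁ = 0.929 × 842 → ξ₁ = 782.2 lbmol/h.
U balance: n_U = 0 + 1ξ₁ − 1ξ₂ = 328 → ξ₂ = (1·782.2 − 328)/1 = 454.2 lbmol/h.
Outlet amounts (n = n₀ + Σ ν·ξ):
  Q: 842 − 1(782.2) = 59.78
  U: 0 + 1(782.2) − 1(454.2) = 328
  R: 0 + 3(454.2) = 1363
Total out = 1750 lbmol/h; y_R = 1363 / 1750 = 0.7785.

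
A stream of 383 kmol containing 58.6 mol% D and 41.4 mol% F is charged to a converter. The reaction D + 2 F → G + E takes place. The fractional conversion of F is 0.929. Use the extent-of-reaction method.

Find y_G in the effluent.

F reacted = 0.929 × 158.6 = 147.3 kmol; ν_F = −2, so ξ = 147.3/2 = 73.65 kmol.
Outlet amounts (n = n₀ + ν ξ):
  D: 224.4 − 1(73.65) = 150.8
  F: 158.6 − 2(73.65) = 11.26
  G: 0 + 1(73.65) = 73.65
  E: 0 + 1(73.65) = 73.65
Total out = 309.3 kmol; y_G = 73.65 / 309.3 = 0.2381.

0.238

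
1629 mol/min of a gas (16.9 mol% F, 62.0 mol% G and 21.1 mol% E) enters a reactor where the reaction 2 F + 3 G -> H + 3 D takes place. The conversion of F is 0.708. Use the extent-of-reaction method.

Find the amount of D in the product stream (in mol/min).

292 mol/min

F reacted = 0.708 × 275.3 = 194.9 mol/min; ν_F = −2, so ξ = 194.9/2 = 97.46 mol/min.
Outlet amounts (n = n₀ + ν ξ):
  F: 275.3 − 2(97.46) = 80.39
  G: 1010 − 3(97.46) = 717.6
  H: 0 + 1(97.46) = 97.46
  D: 0 + 3(97.46) = 292.4
  E: 343.7 (inert)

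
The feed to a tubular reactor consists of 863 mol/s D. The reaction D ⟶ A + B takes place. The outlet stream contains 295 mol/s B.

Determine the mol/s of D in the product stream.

For B: n = n₀ + 1ξ → 295 = 0 + 1ξ, giving ξ = 295 mol/s.
Outlet amounts (n = n₀ + ν ξ):
  D: 863 − 1(295) = 568
  A: 0 + 1(295) = 295
  B: 0 + 1(295) = 295

568 mol/s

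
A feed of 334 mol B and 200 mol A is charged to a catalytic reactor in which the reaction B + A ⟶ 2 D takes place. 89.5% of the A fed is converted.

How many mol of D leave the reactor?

358 mol

A reacted = 0.895 × 200 = 179 mol; ν_A = −1, so ξ = 179/1 = 179 mol.
Outlet amounts (n = n₀ + ν ξ):
  B: 334 − 1(179) = 155
  A: 200 − 1(179) = 21
  D: 0 + 2(179) = 358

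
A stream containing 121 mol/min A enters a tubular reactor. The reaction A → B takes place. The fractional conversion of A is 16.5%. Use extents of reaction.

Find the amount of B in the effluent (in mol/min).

20 mol/min

A reacted = 0.165 × 121 = 19.96 mol/min; ν_A = −1, so ξ = 19.96/1 = 19.96 mol/min.
Outlet amounts (n = n₀ + ν ξ):
  A: 121 − 1(19.96) = 101
  B: 0 + 1(19.96) = 19.96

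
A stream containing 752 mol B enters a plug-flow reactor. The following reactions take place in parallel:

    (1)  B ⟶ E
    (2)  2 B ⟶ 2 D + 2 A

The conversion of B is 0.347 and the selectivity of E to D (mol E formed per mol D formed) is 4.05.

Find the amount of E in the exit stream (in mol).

Conversion of B: B consumed = 0.347 × 752 = 260.9 mol = 1ξ₁ + 2ξ₂.
Selectivity: 1ξ₁ / (2ξ₂) = 4.05 → ξ₁ = 8.1 ξ₂.
Substitute: (1·8.1 + 2) ξ₂ = 260.9 → ξ₂ = 25.84 mol, ξ₁ = 209.3 mol.
Outlet amounts (n = n₀ + Σ ν·ξ):
  B: 752 − 1(209.3) − 2(25.84) = 491.1
  E: 0 + 1(209.3) = 209.3
  D: 0 + 2(25.84) = 51.67
  A: 0 + 2(25.84) = 51.67

209 mol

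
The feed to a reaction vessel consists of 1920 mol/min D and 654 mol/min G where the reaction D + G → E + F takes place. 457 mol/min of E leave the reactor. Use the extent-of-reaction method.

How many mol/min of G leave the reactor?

197 mol/min

For E: n = n₀ + 1ξ → 457 = 0 + 1ξ, giving ξ = 457 mol/min.
Outlet amounts (n = n₀ + ν ξ):
  D: 1920 − 1(457) = 1463
  G: 654 − 1(457) = 197
  E: 0 + 1(457) = 457
  F: 0 + 1(457) = 457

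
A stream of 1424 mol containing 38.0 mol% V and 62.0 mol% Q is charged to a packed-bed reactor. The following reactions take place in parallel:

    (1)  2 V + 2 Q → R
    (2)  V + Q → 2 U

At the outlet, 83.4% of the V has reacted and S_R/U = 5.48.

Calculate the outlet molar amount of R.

Conversion of V: V consumed = 0.834 × 541.1 = 451.3 mol = 2ξ₁ + 1ξ₂.
Selectivity: 1ξ₁ / (2ξ₂) = 5.48 → ξ₁ = 10.96 ξ₂.
Substitute: (2·10.96 + 1) ξ₂ = 451.3 → ξ₂ = 19.69 mol, ξ₁ = 215.8 mol.
Outlet amounts (n = n₀ + Σ ν·ξ):
  V: 541.1 − 2(215.8) − 1(19.69) = 89.83
  Q: 882.9 − 2(215.8) − 1(19.69) = 431.6
  R: 0 + 1(215.8) = 215.8
  U: 0 + 2(19.69) = 39.38

216 mol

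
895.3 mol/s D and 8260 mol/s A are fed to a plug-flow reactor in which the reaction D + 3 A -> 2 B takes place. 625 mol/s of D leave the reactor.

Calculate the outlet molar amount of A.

7450 mol/s

For D: n = n₀ − 1ξ → 625 = 895.3 − 1ξ, giving ξ = 270.3 mol/s.
Outlet amounts (n = n₀ + ν ξ):
  D: 895.3 − 1(270.3) = 625
  A: 8260 − 3(270.3) = 7449
  B: 0 + 2(270.3) = 540.6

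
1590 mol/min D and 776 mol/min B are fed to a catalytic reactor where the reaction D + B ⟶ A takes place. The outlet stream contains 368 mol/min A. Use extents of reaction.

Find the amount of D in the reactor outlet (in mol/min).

1220 mol/min

For A: n = n₀ + 1ξ → 368 = 0 + 1ξ, giving ξ = 368 mol/min.
Outlet amounts (n = n₀ + ν ξ):
  D: 1590 − 1(368) = 1222
  B: 776 − 1(368) = 408
  A: 0 + 1(368) = 368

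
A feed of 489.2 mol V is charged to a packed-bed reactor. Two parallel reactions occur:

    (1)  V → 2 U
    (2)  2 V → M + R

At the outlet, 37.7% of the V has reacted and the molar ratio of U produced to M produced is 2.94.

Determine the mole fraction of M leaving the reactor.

0.0937

Conversion of V: V consumed = 0.377 × 489.2 = 184.4 mol = 1ξ₁ + 2ξ₂.
Selectivity: 2ξ₁ / (1ξ₂) = 2.94 → ξ₁ = 1.47 ξ₂.
Substitute: (1·1.47 + 2) ξ₂ = 184.4 → ξ₂ = 53.15 mol, ξ₁ = 78.13 mol.
Outlet amounts (n = n₀ + Σ ν·ξ):
  V: 489.2 − 1(78.13) − 2(53.15) = 304.8
  U: 0 + 2(78.13) = 156.3
  M: 0 + 1(53.15) = 53.15
  R: 0 + 1(53.15) = 53.15
Total out = 567.3 mol; y_M = 53.15 / 567.3 = 0.09368.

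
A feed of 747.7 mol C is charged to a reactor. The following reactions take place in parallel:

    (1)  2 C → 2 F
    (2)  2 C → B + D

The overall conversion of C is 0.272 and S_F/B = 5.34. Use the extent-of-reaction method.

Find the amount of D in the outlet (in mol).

27.7 mol

Conversion of C: C consumed = 0.272 × 747.7 = 203.4 mol = 2ξ₁ + 2ξ₂.
Selectivity: 2ξ₁ / (1ξ₂) = 5.34 → ξ₁ = 2.67 ξ₂.
Substitute: (2·2.67 + 2) ξ₂ = 203.4 → ξ₂ = 27.71 mol, ξ₁ = 73.98 mol.
Outlet amounts (n = n₀ + Σ ν·ξ):
  C: 747.7 − 2(73.98) − 2(27.71) = 544.3
  F: 0 + 2(73.98) = 148
  B: 0 + 1(27.71) = 27.71
  D: 0 + 1(27.71) = 27.71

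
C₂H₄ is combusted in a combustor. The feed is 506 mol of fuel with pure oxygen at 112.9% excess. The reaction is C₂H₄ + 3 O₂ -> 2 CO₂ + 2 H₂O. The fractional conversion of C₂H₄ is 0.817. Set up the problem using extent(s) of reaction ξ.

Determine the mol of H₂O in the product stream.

Stoichiometric O₂ = 3 × 506 = 1518 mol; O₂ fed = 1518 × 2.129 = 3232 mol.
Fuel reacted = 0.817 × 506 → ξ = 413.4 mol.
Outlet (n = n₀ + ν ξ):
  C₂H₄: 506 − 1(413.4) = 92.6
  O₂: 3232 − 3(413.4) = 1992
  CO₂: 0 + 2(413.4) = 826.8
  H₂O: 0 + 2(413.4) = 826.8

827 mol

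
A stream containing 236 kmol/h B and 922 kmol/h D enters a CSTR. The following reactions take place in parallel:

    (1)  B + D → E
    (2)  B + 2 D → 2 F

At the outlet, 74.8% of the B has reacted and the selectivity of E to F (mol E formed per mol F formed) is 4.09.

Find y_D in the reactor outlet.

Conversion of B: B consumed = 0.748 × 236 = 176.5 kmol/h = 1ξ₁ + 1ξ₂.
Selectivity: 1ξ₁ / (2ξ₂) = 4.09 → ξ₁ = 8.18 ξ₂.
Substitute: (1·8.18 + 1) ξ₂ = 176.5 → ξ₂ = 19.23 kmol/h, ξ₁ = 157.3 kmol/h.
Outlet amounts (n = n₀ + Σ ν·ξ):
  B: 236 − 1(157.3) − 1(19.23) = 59.47
  D: 922 − 1(157.3) − 2(19.23) = 726.2
  E: 0 + 1(157.3) = 157.3
  F: 0 + 2(19.23) = 38.46
Total out = 981.5 kmol/h; y_D = 726.2 / 981.5 = 0.74.

0.74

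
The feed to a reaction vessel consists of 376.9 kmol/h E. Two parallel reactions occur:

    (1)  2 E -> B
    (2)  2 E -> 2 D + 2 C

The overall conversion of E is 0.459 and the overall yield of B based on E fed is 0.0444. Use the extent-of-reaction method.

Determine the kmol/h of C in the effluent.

140 kmol/h

Yield of B: 1ξ₁ / 376.9 = 0.0444 → ξ₁ = 16.73 kmol/h.
Conversion of E: 2ξ₁ + 2ξ₂ = 0.459 × 376.9 = 173 → ξ₂ = 69.76 kmol/h.
Outlet amounts (n = n₀ + Σ ν·ξ):
  E: 376.9 − 2(16.73) − 2(69.76) = 203.9
  B: 0 + 1(16.73) = 16.73
  D: 0 + 2(69.76) = 139.5
  C: 0 + 2(69.76) = 139.5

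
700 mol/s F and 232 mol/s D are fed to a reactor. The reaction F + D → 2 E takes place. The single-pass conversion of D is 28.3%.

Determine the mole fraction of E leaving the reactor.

D reacted = 0.283 × 232 = 65.66 mol/s; ν_D = −1, so ξ = 65.66/1 = 65.66 mol/s.
Outlet amounts (n = n₀ + ν ξ):
  F: 700 − 1(65.66) = 634.3
  D: 232 − 1(65.66) = 166.3
  E: 0 + 2(65.66) = 131.3
Total out = 932 mol/s; y_E = 131.3 / 932 = 0.1409.

0.141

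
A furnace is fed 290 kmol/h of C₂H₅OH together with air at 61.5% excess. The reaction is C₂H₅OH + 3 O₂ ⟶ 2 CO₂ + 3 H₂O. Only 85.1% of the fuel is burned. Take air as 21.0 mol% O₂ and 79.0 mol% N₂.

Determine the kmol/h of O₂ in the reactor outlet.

665 kmol/h

Stoichiometric O₂ = 3 × 290 = 870 kmol/h; O₂ fed = 870 × 1.615 = 1405 kmol/h.
N₂ fed = 1405 × 79/21 = 5286 kmol/h.
Fuel reacted = 0.851 × 290 → ξ = 246.8 kmol/h.
Outlet (n = n₀ + ν ξ):
  C₂H₅OH: 290 − 1(246.8) = 43.21
  O₂: 1405 − 3(246.8) = 664.7
  N₂: 5286 (inert)
  CO₂: 0 + 2(246.8) = 493.6
  H₂O: 0 + 3(246.8) = 740.4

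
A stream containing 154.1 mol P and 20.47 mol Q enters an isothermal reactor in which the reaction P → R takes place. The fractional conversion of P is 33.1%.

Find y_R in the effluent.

P reacted = 0.331 × 154.1 = 51.01 mol; ν_P = −1, so ξ = 51.01/1 = 51.01 mol.
Outlet amounts (n = n₀ + ν ξ):
  P: 154.1 − 1(51.01) = 103.1
  R: 0 + 1(51.01) = 51.01
  Q: 20.47 (inert)
Total out = 174.6 mol; y_R = 51.01 / 174.6 = 0.2922.

0.292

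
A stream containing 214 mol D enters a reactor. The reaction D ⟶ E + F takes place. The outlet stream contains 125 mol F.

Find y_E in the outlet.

For F: n = n₀ + 1ξ → 125 = 0 + 1ξ, giving ξ = 125 mol.
Outlet amounts (n = n₀ + ν ξ):
  D: 214 − 1(125) = 89
  E: 0 + 1(125) = 125
  F: 0 + 1(125) = 125
Total out = 339 mol; y_E = 125 / 339 = 0.3687.

0.369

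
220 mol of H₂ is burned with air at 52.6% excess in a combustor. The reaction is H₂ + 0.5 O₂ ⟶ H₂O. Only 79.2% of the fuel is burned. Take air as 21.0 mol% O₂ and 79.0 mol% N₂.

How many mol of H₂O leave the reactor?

174 mol

Stoichiometric O₂ = 0.5 × 220 = 110 mol; O₂ fed = 110 × 1.526 = 167.9 mol.
N₂ fed = 167.9 × 79/21 = 631.5 mol.
Fuel reacted = 0.792 × 220 → ξ = 174.2 mol.
Outlet (n = n₀ + ν ξ):
  H₂: 220 − 1(174.2) = 45.76
  O₂: 167.9 − 0.5(174.2) = 80.74
  N₂: 631.5 (inert)
  H₂O: 0 + 1(174.2) = 174.2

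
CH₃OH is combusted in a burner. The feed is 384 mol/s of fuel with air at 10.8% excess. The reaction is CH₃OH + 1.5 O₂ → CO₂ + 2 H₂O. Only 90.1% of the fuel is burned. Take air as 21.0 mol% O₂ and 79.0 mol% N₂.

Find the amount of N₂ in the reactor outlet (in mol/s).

2400 mol/s

Stoichiometric O₂ = 1.5 × 384 = 576 mol/s; O₂ fed = 576 × 1.108 = 638.2 mol/s.
N₂ fed = 638.2 × 79/21 = 2401 mol/s.
Fuel reacted = 0.901 × 384 → ξ = 346 mol/s.
Outlet (n = n₀ + ν ξ):
  CH₃OH: 384 − 1(346) = 38.02
  O₂: 638.2 − 1.5(346) = 119.2
  N₂: 2401 (inert)
  CO₂: 0 + 1(346) = 346
  H₂O: 0 + 2(346) = 692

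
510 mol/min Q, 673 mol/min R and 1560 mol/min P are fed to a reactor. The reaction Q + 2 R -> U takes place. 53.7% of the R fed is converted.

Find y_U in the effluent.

0.0759

R reacted = 0.537 × 673 = 361.4 mol/min; ν_R = −2, so ξ = 361.4/2 = 180.7 mol/min.
Outlet amounts (n = n₀ + ν ξ):
  Q: 510 − 1(180.7) = 329.3
  R: 673 − 2(180.7) = 311.6
  U: 0 + 1(180.7) = 180.7
  P: 1560 (inert)
Total out = 2382 mol/min; y_U = 180.7 / 2382 = 0.07587.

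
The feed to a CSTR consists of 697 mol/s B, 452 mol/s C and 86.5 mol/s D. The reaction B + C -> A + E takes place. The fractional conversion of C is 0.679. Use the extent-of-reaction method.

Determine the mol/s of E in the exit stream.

C reacted = 0.679 × 452 = 306.9 mol/s; ν_C = −1, so ξ = 306.9/1 = 306.9 mol/s.
Outlet amounts (n = n₀ + ν ξ):
  B: 697 − 1(306.9) = 390.1
  C: 452 − 1(306.9) = 145.1
  A: 0 + 1(306.9) = 306.9
  E: 0 + 1(306.9) = 306.9
  D: 86.5 (inert)

307 mol/s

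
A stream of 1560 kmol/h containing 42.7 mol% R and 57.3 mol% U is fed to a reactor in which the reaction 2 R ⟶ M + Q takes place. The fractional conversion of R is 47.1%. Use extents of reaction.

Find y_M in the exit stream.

R reacted = 0.471 × 666.1 = 313.7 kmol/h; ν_R = −2, so ξ = 313.7/2 = 156.9 kmol/h.
Outlet amounts (n = n₀ + ν ξ):
  R: 666.1 − 2(156.9) = 352.4
  M: 0 + 1(156.9) = 156.9
  Q: 0 + 1(156.9) = 156.9
  U: 893.9 (inert)
Total out = 1560 kmol/h; y_M = 156.9 / 1560 = 0.1006.

0.101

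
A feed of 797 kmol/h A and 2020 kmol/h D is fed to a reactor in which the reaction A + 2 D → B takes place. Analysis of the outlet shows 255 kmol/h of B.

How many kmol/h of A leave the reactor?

542 kmol/h

For B: n = n₀ + 1ξ → 255 = 0 + 1ξ, giving ξ = 255 kmol/h.
Outlet amounts (n = n₀ + ν ξ):
  A: 797 − 1(255) = 542
  D: 2020 − 2(255) = 1510
  B: 0 + 1(255) = 255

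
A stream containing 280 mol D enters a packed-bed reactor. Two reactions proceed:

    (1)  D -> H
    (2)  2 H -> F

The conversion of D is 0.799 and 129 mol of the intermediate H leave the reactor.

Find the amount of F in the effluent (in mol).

Conversion of D: D consumed = 1ξ₁ = 0.799 × 280 → ξ₁ = 223.7 mol.
H balance: n_H = 0 + 1ξ₁ − 2ξ₂ = 129 → ξ₂ = (1·223.7 − 129)/2 = 47.36 mol.
Outlet amounts (n = n₀ + Σ ν·ξ):
  D: 280 − 1(223.7) = 56.28
  H: 0 + 1(223.7) − 2(47.36) = 129
  F: 0 + 1(47.36) = 47.36

47.4 mol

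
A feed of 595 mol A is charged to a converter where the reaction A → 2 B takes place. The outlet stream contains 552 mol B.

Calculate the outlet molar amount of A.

For B: n = n₀ + 2ξ → 552 = 0 + 2ξ, giving ξ = 276 mol.
Outlet amounts (n = n₀ + ν ξ):
  A: 595 − 1(276) = 319
  B: 0 + 2(276) = 552

319 mol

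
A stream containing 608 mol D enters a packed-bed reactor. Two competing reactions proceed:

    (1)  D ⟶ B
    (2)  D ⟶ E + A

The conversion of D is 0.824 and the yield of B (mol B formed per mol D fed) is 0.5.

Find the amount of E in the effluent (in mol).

197 mol

Yield of B: 1ξ₁ / 608 = 0.5 → ξ₁ = 304 mol.
Conversion of D: 1ξ₁ + 1ξ₂ = 0.824 × 608 = 501 → ξ₂ = 197 mol.
Outlet amounts (n = n₀ + Σ ν·ξ):
  D: 608 − 1(304) − 1(197) = 107
  B: 0 + 1(304) = 304
  E: 0 + 1(197) = 197
  A: 0 + 1(197) = 197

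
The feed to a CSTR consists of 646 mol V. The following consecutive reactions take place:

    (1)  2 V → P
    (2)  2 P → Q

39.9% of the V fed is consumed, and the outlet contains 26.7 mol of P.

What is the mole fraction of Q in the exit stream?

Conversion of V: V consumed = 2ξ₁ = 0.399 × 646 → ξ₁ = 128.9 mol.
P balance: n_P = 0 + 1ξ₁ − 2ξ₂ = 26.7 → ξ₂ = (1·128.9 − 26.7)/2 = 51.09 mol.
Outlet amounts (n = n₀ + Σ ν·ξ):
  V: 646 − 2(128.9) = 388.2
  P: 0 + 1(128.9) − 2(51.09) = 26.7
  Q: 0 + 1(51.09) = 51.09
Total out = 466 mol; y_Q = 51.09 / 466 = 0.1096.

0.11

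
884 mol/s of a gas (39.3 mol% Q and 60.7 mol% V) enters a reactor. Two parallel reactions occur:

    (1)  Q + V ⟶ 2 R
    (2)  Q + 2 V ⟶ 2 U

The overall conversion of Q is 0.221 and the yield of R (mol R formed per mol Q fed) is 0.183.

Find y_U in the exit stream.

0.107

Yield of R: 2ξ₁ / 347.4 = 0.183 → ξ₁ = 31.79 mol/s.
Conversion of Q: 1ξ₁ + 1ξ₂ = 0.221 × 347.4 = 76.78 → ξ₂ = 44.99 mol/s.
Outlet amounts (n = n₀ + Σ ν·ξ):
  Q: 347.4 − 1(31.79) − 1(44.99) = 270.6
  V: 536.6 − 1(31.79) − 2(44.99) = 414.8
  R: 0 + 2(31.79) = 63.58
  U: 0 + 2(44.99) = 89.98
Total out = 839 mol/s; y_U = 89.98 / 839 = 0.1072.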